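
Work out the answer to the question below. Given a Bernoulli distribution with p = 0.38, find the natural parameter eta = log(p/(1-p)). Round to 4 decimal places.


Natural parameter for Bernoulli: eta = log(p/(1-p)).
p = 0.38, 1-p = 0.62.
p/(1-p) = 0.612903.
eta = log(0.612903) = -0.4895

-0.4895


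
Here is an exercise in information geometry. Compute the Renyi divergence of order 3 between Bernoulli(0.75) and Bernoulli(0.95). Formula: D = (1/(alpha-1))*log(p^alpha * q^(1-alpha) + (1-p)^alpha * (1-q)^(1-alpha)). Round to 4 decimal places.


Renyi divergence of order alpha between Bernoulli distributions:
D = (1/(alpha-1))*log(p^alpha * q^(1-alpha) + (1-p)^alpha * (1-q)^(1-alpha)).
alpha = 3, p = 0.75, q = 0.95.
p^alpha * q^(1-alpha) = 0.75^3 * 0.95^-2 = 0.467452.
(1-p)^alpha * (1-q)^(1-alpha) = 0.25^3 * 0.05^-2 = 6.25.
sum = 0.467452 + 6.25 = 6.717452.
D = (1/2)*log(6.717452) = 0.9524

0.9524


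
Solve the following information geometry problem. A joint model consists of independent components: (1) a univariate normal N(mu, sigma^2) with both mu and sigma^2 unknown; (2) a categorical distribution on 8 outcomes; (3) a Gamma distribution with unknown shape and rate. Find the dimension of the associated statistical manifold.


The dimension of a statistical manifold equals the number of free
(independent) real parameters of the model. For a product of independent
blocks the parameter counts add.
- normal (mu, sigma^2): 2.
- categorical on 8 outcomes (probabilities sum to 1): 8-1 = 7.
- Gamma (shape, rate): 2.
Total = 2 + 7 + 2 = 11.
Dimension = 11

11


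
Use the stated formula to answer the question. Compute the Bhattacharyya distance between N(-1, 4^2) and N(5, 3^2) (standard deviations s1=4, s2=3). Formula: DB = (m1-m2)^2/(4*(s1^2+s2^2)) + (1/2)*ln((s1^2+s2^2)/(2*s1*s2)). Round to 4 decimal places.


Bhattacharyya distance between two Gaussians:
DB = (m1-m2)^2/(4*(s1^2+s2^2)) + (1/2)*ln((s1^2+s2^2)/(2*s1*s2)).
(m1-m2)^2 = (-6)^2 = 36.
s1^2+s2^2 = 16 + 9 = 25.
term1 = 36/100 = 0.36.
term2 = 0.5*ln(25/24.0) = 0.020411.
DB = 0.36 + 0.020411 = 0.3804

0.3804


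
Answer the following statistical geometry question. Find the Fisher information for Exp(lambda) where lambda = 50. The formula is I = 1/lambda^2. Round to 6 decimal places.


Fisher information for exponential: I(lambda) = 1/lambda^2.
lambda = 50, lambda^2 = 2500.
I = 1/2500 = 0.000400

0.000400


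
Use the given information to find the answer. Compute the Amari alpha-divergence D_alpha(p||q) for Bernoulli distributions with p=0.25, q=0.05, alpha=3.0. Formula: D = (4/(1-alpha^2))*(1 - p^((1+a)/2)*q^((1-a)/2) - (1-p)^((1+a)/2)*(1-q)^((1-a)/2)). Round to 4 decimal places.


Amari alpha-divergence:
D = (4/(1-alpha^2))*(1 - p^((1+a)/2)*q^((1-a)/2) - (1-p)^((1+a)/2)*(1-q)^((1-a)/2)).
alpha = 3.0, p = 0.25, q = 0.05.
e1 = (1+alpha)/2 = 2.0, e2 = (1-alpha)/2 = -1.0.
t1 = p^e1 * q^e2 = 0.25^2.0 * 0.05^-1.0 = 1.25.
t2 = (1-p)^e1 * (1-q)^e2 = 0.75^2.0 * 0.95^-1.0 = 0.592105.
4/(1-alpha^2) = -0.5.
D = -0.5*(1 - 1.25 - 0.592105) = 0.4211

0.4211


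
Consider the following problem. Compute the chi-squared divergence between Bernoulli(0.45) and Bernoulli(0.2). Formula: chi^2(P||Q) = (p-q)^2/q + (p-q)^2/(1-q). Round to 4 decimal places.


Chi-squared divergence between Bernoulli distributions:
chi^2 = (p-q)^2/q + (p-q)^2/(1-q).
p = 0.45, q = 0.2, p-q = 0.25.
(p-q)^2 = 0.0625.
term1 = 0.0625/0.2 = 0.3125.
term2 = 0.0625/0.8 = 0.078125.
chi^2 = 0.3125 + 0.078125 = 0.3906

0.3906


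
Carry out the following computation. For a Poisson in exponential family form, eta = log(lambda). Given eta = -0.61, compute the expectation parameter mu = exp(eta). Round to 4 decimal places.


Expectation parameter for Poisson exponential family:
mu = exp(eta).
eta = -0.61.
mu = exp(-0.61) = 0.5434

0.5434


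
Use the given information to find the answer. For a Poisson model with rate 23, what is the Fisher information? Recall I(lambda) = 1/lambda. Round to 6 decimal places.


Fisher information for Poisson: I(lambda) = 1/lambda.
lambda = 23.
I(lambda) = 1/23 = 0.043478

0.043478


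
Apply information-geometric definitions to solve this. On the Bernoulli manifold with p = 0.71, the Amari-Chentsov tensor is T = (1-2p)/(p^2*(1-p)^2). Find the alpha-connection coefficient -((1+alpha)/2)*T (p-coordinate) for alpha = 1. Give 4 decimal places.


Skewness (Amari-Chentsov) tensor: T = (1-2p)/(p^2*(1-p)^2).
p = 0.71, 1-2p = -0.42, p^2 = 0.5041, (1-p)^2 = 0.0841.
T = -0.42/(0.5041 * 0.0841) = -9.906873.
In the p-coordinate, Gamma^(alpha) = Gamma^(0) - (alpha/2)*T with Gamma^(0) = (1/2)*g'(p) = -T/2,
so Gamma^(alpha) = -((1+alpha)/2)*T.
alpha = 1, -(1+alpha)/2 = -1.0.
Gamma = -1.0 * -9.906873 = 9.9069

9.9069


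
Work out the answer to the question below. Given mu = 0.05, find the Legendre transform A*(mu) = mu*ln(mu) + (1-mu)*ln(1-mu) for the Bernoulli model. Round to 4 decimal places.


Legendre transform for Bernoulli:
A*(mu) = mu*log(mu) + (1-mu)*log(1-mu).
mu = 0.05, 1-mu = 0.95.
mu*log(mu) = 0.05*log(0.05) = -0.149787.
(1-mu)*log(1-mu) = 0.95*log(0.95) = -0.048729.
A* = -0.149787 + -0.048729 = -0.1985

-0.1985


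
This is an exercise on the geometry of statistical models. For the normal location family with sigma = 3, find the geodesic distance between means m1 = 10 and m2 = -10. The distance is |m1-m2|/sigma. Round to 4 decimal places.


On the fixed-variance normal subfamily, geodesic distance = |m1-m2|/sigma.
|10 - -10| = 20.
sigma = 3.
d = 20/3 = 6.6667

6.6667


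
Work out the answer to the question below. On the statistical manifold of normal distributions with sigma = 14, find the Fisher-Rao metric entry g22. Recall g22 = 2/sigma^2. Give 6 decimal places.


For the 2-parameter normal family, the Fisher metric has:
  g11 = 1/sigma^2, g22 = 2/sigma^2.
sigma = 14, sigma^2 = 196.
g22 = 0.010204

0.010204


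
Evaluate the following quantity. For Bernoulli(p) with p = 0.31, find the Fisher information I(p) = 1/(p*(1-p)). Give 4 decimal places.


For Bernoulli(p), Fisher information is I(p) = 1/(p*(1-p)).
p = 0.31, 1-p = 0.69.
p*(1-p) = 0.2139.
I(p) = 1/0.2139 = 4.6751

4.6751


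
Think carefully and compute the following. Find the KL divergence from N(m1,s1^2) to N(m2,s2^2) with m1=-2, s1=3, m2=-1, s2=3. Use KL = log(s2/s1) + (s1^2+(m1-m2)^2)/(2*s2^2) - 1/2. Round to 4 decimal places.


KL divergence between normal distributions:
KL = log(s2/s1) + (s1^2 + (m1-m2)^2)/(2*s2^2) - 1/2.
log(3/3) = 0.0.
(3^2 + (-2--1)^2)/(2*3^2) = (9 + 1)/18 = 0.555556.
KL = 0.0 + 0.555556 - 0.5 = 0.0556

0.0556


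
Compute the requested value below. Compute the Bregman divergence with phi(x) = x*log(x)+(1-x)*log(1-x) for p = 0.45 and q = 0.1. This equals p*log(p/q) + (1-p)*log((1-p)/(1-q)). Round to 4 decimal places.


Bregman divergence with negative entropy generator:
D = p*log(p/q) + (1-p)*log((1-p)/(1-q)).
p = 0.45, q = 0.1.
p*log(p/q) = 0.45*log(0.45/0.1) = 0.676835.
(1-p)*log((1-p)/(1-q)) = 0.55*log(0.55/0.9) = -0.270862.
D = 0.676835 + -0.270862 = 0.4060

0.4060


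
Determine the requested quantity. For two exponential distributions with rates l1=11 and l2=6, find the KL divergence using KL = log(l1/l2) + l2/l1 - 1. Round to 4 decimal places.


KL divergence for exponential family:
KL = log(l1/l2) + l2/l1 - 1.
log(11/6) = 0.606136.
6/11 = 0.545455.
KL = 0.606136 + 0.545455 - 1 = 0.1516

0.1516


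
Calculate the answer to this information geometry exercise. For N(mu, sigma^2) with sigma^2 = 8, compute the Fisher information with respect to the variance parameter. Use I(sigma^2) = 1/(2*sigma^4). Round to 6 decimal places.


Fisher information for variance: I(sigma^2) = 1/(2*sigma^4).
sigma^2 = 8, so sigma^4 = 64.
I = 1/(2*64) = 1/128 = 0.007813

0.007813


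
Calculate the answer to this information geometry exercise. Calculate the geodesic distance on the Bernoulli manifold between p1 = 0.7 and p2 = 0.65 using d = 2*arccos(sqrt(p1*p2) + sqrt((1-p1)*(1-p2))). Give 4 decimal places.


Geodesic distance on Bernoulli manifold:
d(p1,p2) = 2*arccos(sqrt(p1*p2) + sqrt((1-p1)*(1-p2))).
sqrt(p1*p2) = sqrt(0.7*0.65) = 0.674537.
sqrt((1-p1)*(1-p2)) = sqrt(0.3*0.35) = 0.324037.
arg = 0.674537 + 0.324037 = 0.998574.
d = 2*arccos(0.998574) = 0.1068

0.1068


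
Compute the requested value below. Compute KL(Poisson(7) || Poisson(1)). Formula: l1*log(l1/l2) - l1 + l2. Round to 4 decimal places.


KL divergence for Poisson:
KL = l1*log(l1/l2) - l1 + l2.
l1 = 7, l2 = 1.
log(7/1) = 1.94591.
l1*log(l1/l2) = 7 * 1.94591 = 13.621371.
KL = 13.621371 - 7 + 1 = 7.6214

7.6214


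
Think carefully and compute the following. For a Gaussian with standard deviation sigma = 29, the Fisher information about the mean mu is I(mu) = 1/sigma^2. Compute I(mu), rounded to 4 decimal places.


The Fisher information for the mean of a normal distribution is I(mu) = 1/sigma^2.
sigma = 29, so sigma^2 = 841.
I(mu) = 1/841 = 0.0012

0.0012


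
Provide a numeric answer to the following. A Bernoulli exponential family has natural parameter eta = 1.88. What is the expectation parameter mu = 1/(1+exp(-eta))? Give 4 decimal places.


Dual coordinate (expectation parameter) for Bernoulli:
mu = 1/(1+exp(-eta)).
eta = 1.88.
exp(-eta) = exp(-1.88) = 0.15259.
mu = 1/(1+0.15259) = 0.8676

0.8676


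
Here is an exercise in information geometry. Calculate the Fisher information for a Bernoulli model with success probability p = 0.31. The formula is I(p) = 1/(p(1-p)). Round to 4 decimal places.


For Bernoulli(p), Fisher information is I(p) = 1/(p*(1-p)).
p = 0.31, 1-p = 0.69.
p*(1-p) = 0.2139.
I(p) = 1/0.2139 = 4.6751

4.6751


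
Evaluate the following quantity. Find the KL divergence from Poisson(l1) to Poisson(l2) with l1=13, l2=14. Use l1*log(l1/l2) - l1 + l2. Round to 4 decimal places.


KL divergence for Poisson:
KL = l1*log(l1/l2) - l1 + l2.
l1 = 13, l2 = 14.
log(13/14) = -0.074108.
l1*log(l1/l2) = 13 * -0.074108 = -0.963404.
KL = -0.963404 - 13 + 14 = 0.0366

0.0366


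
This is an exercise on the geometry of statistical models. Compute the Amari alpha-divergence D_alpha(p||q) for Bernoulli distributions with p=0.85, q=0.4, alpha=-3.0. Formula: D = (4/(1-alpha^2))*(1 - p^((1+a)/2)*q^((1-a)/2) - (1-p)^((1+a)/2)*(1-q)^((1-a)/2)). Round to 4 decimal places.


Amari alpha-divergence:
D = (4/(1-alpha^2))*(1 - p^((1+a)/2)*q^((1-a)/2) - (1-p)^((1+a)/2)*(1-q)^((1-a)/2)).
alpha = -3.0, p = 0.85, q = 0.4.
e1 = (1+alpha)/2 = -1.0, e2 = (1-alpha)/2 = 2.0.
t1 = p^e1 * q^e2 = 0.85^-1.0 * 0.4^2.0 = 0.188235.
t2 = (1-p)^e1 * (1-q)^e2 = 0.15^-1.0 * 0.6^2.0 = 2.4.
4/(1-alpha^2) = -0.5.
D = -0.5*(1 - 0.188235 - 2.4) = 0.7941

0.7941


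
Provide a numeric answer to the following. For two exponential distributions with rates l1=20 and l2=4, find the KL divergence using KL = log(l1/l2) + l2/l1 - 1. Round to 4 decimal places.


KL divergence for exponential family:
KL = log(l1/l2) + l2/l1 - 1.
log(20/4) = 1.609438.
4/20 = 0.2.
KL = 1.609438 + 0.2 - 1 = 0.8094

0.8094


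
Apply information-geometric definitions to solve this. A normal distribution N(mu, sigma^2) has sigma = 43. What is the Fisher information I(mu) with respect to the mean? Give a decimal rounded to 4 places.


The Fisher information for the mean of a normal distribution is I(mu) = 1/sigma^2.
sigma = 43, so sigma^2 = 1849.
I(mu) = 1/1849 = 0.0005

0.0005


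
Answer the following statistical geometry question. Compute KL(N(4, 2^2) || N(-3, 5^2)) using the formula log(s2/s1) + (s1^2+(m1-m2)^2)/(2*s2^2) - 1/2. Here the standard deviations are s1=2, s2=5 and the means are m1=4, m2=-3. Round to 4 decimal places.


KL divergence between normal distributions:
KL = log(s2/s1) + (s1^2 + (m1-m2)^2)/(2*s2^2) - 1/2.
log(5/2) = 0.916291.
(2^2 + (4--3)^2)/(2*5^2) = (4 + 49)/50 = 1.06.
KL = 0.916291 + 1.06 - 0.5 = 1.4763

1.4763


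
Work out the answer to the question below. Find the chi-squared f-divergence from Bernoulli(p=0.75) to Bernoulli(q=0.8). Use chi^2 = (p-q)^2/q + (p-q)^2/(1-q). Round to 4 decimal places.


Chi-squared divergence between Bernoulli distributions:
chi^2 = (p-q)^2/q + (p-q)^2/(1-q).
p = 0.75, q = 0.8, p-q = -0.05.
(p-q)^2 = 0.0025.
term1 = 0.0025/0.8 = 0.003125.
term2 = 0.0025/0.2 = 0.0125.
chi^2 = 0.003125 + 0.0125 = 0.0156

0.0156


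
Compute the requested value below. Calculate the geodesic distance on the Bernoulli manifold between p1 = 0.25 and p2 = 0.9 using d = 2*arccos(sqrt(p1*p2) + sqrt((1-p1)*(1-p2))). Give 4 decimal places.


Geodesic distance on Bernoulli manifold:
d(p1,p2) = 2*arccos(sqrt(p1*p2) + sqrt((1-p1)*(1-p2))).
sqrt(p1*p2) = sqrt(0.25*0.9) = 0.474342.
sqrt((1-p1)*(1-p2)) = sqrt(0.75*0.1) = 0.273861.
arg = 0.474342 + 0.273861 = 0.748203.
d = 2*arccos(0.748203) = 1.4509

1.4509


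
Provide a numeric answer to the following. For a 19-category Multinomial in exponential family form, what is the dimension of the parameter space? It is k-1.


Exponential family dimension calculation:
For Multinomial with k=19 categories, dim = k-1 = 18.

18


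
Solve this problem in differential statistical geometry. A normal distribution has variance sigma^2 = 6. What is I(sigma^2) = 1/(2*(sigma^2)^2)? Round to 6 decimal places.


Fisher information for variance: I(sigma^2) = 1/(2*sigma^4).
sigma^2 = 6, so sigma^4 = 36.
I = 1/(2*36) = 1/72 = 0.013889

0.013889


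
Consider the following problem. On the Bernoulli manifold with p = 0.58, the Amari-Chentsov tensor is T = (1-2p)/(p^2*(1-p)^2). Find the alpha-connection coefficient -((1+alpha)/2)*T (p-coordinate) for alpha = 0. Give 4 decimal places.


Skewness (Amari-Chentsov) tensor: T = (1-2p)/(p^2*(1-p)^2).
p = 0.58, 1-2p = -0.16, p^2 = 0.3364, (1-p)^2 = 0.1764.
T = -0.16/(0.3364 * 0.1764) = -2.696283.
In the p-coordinate, Gamma^(alpha) = Gamma^(0) - (alpha/2)*T with Gamma^(0) = (1/2)*g'(p) = -T/2,
so Gamma^(alpha) = -((1+alpha)/2)*T.
alpha = 0, -(1+alpha)/2 = -0.5.
Gamma = -0.5 * -2.696283 = 1.3481

1.3481


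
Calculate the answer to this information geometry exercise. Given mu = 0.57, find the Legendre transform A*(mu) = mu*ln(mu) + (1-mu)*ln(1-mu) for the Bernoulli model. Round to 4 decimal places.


Legendre transform for Bernoulli:
A*(mu) = mu*log(mu) + (1-mu)*log(1-mu).
mu = 0.57, 1-mu = 0.43.
mu*log(mu) = 0.57*log(0.57) = -0.320408.
(1-mu)*log(1-mu) = 0.43*log(0.43) = -0.362907.
A* = -0.320408 + -0.362907 = -0.6833

-0.6833


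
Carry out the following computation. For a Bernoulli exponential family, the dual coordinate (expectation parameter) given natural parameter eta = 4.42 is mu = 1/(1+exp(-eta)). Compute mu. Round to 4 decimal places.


Dual coordinate (expectation parameter) for Bernoulli:
mu = 1/(1+exp(-eta)).
eta = 4.42.
exp(-eta) = exp(-4.42) = 0.012034.
mu = 1/(1+0.012034) = 0.9881

0.9881


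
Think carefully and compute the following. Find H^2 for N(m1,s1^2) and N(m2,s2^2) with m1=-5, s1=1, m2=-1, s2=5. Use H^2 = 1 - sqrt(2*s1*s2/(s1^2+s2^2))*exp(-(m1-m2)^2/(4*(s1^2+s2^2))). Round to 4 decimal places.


Squared Hellinger distance for Gaussians:
H^2 = 1 - sqrt(2*s1*s2/(s1^2+s2^2)) * exp(-(m1-m2)^2/(4*(s1^2+s2^2))).
s1^2 = 1, s2^2 = 25, s1^2+s2^2 = 26.
sqrt(2*1*5/(26)) = 0.620174.
(m1-m2)^2 = (-4)^2 = 16.
exp(-16/(4*26)) = exp(-0.153846) = 0.857404.
H^2 = 1 - 0.620174*0.857404 = 0.4683

0.4683


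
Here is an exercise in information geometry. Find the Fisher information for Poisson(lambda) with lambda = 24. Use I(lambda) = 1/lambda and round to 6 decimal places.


Fisher information for Poisson: I(lambda) = 1/lambda.
lambda = 24.
I(lambda) = 1/24 = 0.041667

0.041667


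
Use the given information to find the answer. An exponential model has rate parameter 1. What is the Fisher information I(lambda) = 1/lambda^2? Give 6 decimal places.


Fisher information for exponential: I(lambda) = 1/lambda^2.
lambda = 1, lambda^2 = 1.
I = 1/1 = 1.000000

1.000000


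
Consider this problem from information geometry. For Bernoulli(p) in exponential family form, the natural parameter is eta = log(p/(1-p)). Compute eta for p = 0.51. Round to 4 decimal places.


Natural parameter for Bernoulli: eta = log(p/(1-p)).
p = 0.51, 1-p = 0.49.
p/(1-p) = 1.040816.
eta = log(1.040816) = 0.0400

0.0400


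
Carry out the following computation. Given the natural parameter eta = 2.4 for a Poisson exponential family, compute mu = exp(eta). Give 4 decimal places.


Expectation parameter for Poisson exponential family:
mu = exp(eta).
eta = 2.4.
mu = exp(2.4) = 11.0232

11.0232


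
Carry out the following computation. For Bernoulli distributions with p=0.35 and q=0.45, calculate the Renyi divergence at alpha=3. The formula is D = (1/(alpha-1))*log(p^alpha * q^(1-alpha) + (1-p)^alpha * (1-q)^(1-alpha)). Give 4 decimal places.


Renyi divergence of order alpha between Bernoulli distributions:
D = (1/(alpha-1))*log(p^alpha * q^(1-alpha) + (1-p)^alpha * (1-q)^(1-alpha)).
alpha = 3, p = 0.35, q = 0.45.
p^alpha * q^(1-alpha) = 0.35^3 * 0.45^-2 = 0.211728.
(1-p)^alpha * (1-q)^(1-alpha) = 0.65^3 * 0.55^-2 = 0.907851.
sum = 0.211728 + 0.907851 = 1.11958.
D = (1/2)*log(1.11958) = 0.0565

0.0565


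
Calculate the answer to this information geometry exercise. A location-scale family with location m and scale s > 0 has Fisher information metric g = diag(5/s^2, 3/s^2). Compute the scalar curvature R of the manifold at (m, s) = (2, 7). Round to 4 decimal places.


The metric has the form g = (A dm^2 + B ds^2)/s^2 with A = 5, B = 3.
Substitute u = sqrt(A/B)*m: g = B*(du^2 + ds^2)/s^2, i.e. B times the
Poincare upper half-plane metric, which has constant Gaussian curvature -1.
Scaling a 2D metric by a constant c divides the Gaussian curvature by c,
so K = -1/B = -1/(3) = -0.3333 everywhere (the point (m, s) = (2, 7) is irrelevant:
the curvature is constant).
Scalar curvature in dimension 2: R = 2K = -2/(3) = -0.6667.

-0.6667


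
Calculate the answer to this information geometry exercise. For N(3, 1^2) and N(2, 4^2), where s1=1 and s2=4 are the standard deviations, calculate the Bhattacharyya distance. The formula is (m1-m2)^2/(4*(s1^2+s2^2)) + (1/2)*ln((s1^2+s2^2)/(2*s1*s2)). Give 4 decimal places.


Bhattacharyya distance between two Gaussians:
DB = (m1-m2)^2/(4*(s1^2+s2^2)) + (1/2)*ln((s1^2+s2^2)/(2*s1*s2)).
(m1-m2)^2 = (1)^2 = 1.
s1^2+s2^2 = 1 + 16 = 17.
term1 = 1/68 = 0.014706.
term2 = 0.5*ln(17/8.0) = 0.376886.
DB = 0.014706 + 0.376886 = 0.3916

0.3916


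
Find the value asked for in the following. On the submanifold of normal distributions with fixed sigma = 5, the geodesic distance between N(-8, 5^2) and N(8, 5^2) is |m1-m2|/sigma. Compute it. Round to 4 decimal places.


On the fixed-variance normal subfamily, geodesic distance = |m1-m2|/sigma.
|-8 - 8| = 16.
sigma = 5.
d = 16/5 = 3.2000

3.2000


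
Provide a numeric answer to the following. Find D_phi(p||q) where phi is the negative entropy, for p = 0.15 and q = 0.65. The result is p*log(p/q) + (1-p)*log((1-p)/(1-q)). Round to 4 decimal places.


Bregman divergence with negative entropy generator:
D = p*log(p/q) + (1-p)*log((1-p)/(1-q)).
p = 0.15, q = 0.65.
p*log(p/q) = 0.15*log(0.15/0.65) = -0.219951.
(1-p)*log((1-p)/(1-q)) = 0.85*log(0.85/0.35) = 0.754208.
D = -0.219951 + 0.754208 = 0.5343

0.5343


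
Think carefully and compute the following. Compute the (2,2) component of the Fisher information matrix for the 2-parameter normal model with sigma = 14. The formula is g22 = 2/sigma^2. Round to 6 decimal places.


For the 2-parameter normal family, the Fisher metric has:
  g11 = 1/sigma^2, g22 = 2/sigma^2.
sigma = 14, sigma^2 = 196.
g22 = 0.010204

0.010204


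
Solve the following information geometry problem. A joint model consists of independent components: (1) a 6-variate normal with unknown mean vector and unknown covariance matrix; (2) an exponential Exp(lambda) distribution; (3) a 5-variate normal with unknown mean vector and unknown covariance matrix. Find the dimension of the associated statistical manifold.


The dimension of a statistical manifold equals the number of free
(independent) real parameters of the model. For a product of independent
blocks the parameter counts add.
- 6-variate normal: 6 (mean) + 6*7/2 = 21 (symmetric covariance) = 27.
- exponential (lambda): 1.
- 5-variate normal: 5 (mean) + 5*6/2 = 15 (symmetric covariance) = 20.
Total = 27 + 1 + 20 = 48.
Dimension = 48

48


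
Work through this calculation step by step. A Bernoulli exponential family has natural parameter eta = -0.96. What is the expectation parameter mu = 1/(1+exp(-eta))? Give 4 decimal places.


Dual coordinate (expectation parameter) for Bernoulli:
mu = 1/(1+exp(-eta)).
eta = -0.96.
exp(-eta) = exp(0.96) = 2.611696.
mu = 1/(1+2.611696) = 0.2769

0.2769


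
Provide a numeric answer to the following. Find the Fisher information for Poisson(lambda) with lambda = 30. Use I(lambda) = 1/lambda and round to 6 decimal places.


Fisher information for Poisson: I(lambda) = 1/lambda.
lambda = 30.
I(lambda) = 1/30 = 0.033333

0.033333


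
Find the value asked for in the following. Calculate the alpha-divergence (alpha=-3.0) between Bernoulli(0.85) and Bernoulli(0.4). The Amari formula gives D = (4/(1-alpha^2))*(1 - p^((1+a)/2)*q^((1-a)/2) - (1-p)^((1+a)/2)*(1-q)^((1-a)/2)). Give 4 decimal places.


Amari alpha-divergence:
D = (4/(1-alpha^2))*(1 - p^((1+a)/2)*q^((1-a)/2) - (1-p)^((1+a)/2)*(1-q)^((1-a)/2)).
alpha = -3.0, p = 0.85, q = 0.4.
e1 = (1+alpha)/2 = -1.0, e2 = (1-alpha)/2 = 2.0.
t1 = p^e1 * q^e2 = 0.85^-1.0 * 0.4^2.0 = 0.188235.
t2 = (1-p)^e1 * (1-q)^e2 = 0.15^-1.0 * 0.6^2.0 = 2.4.
4/(1-alpha^2) = -0.5.
D = -0.5*(1 - 0.188235 - 2.4) = 0.7941

0.7941


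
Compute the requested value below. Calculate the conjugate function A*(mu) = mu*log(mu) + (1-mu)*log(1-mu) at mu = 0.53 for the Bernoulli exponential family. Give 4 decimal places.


Legendre transform for Bernoulli:
A*(mu) = mu*log(mu) + (1-mu)*log(1-mu).
mu = 0.53, 1-mu = 0.47.
mu*log(mu) = 0.53*log(0.53) = -0.336485.
(1-mu)*log(1-mu) = 0.47*log(0.47) = -0.354861.
A* = -0.336485 + -0.354861 = -0.6913

-0.6913


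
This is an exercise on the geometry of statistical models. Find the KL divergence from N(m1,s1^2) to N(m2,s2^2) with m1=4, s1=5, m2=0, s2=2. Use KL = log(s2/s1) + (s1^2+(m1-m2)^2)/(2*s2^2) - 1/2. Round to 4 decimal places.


KL divergence between normal distributions:
KL = log(s2/s1) + (s1^2 + (m1-m2)^2)/(2*s2^2) - 1/2.
log(2/5) = -0.916291.
(5^2 + (4-0)^2)/(2*2^2) = (25 + 16)/8 = 5.125.
KL = -0.916291 + 5.125 - 0.5 = 3.7087

3.7087


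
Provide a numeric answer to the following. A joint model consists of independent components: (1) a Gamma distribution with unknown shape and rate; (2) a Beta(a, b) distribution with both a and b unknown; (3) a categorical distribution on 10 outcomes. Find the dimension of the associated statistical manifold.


The dimension of a statistical manifold equals the number of free
(independent) real parameters of the model. For a product of independent
blocks the parameter counts add.
- Gamma (shape, rate): 2.
- Beta (a, b): 2.
- categorical on 10 outcomes (probabilities sum to 1): 10-1 = 9.
Total = 2 + 2 + 9 = 13.
Dimension = 13

13


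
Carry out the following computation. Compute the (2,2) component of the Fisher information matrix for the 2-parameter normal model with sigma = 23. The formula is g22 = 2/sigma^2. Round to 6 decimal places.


For the 2-parameter normal family, the Fisher metric has:
  g11 = 1/sigma^2, g22 = 2/sigma^2.
sigma = 23, sigma^2 = 529.
g22 = 0.003781

0.003781


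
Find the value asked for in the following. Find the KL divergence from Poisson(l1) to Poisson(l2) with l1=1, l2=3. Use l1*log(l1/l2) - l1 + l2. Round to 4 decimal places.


KL divergence for Poisson:
KL = l1*log(l1/l2) - l1 + l2.
l1 = 1, l2 = 3.
log(1/3) = -1.098612.
l1*log(l1/l2) = 1 * -1.098612 = -1.098612.
KL = -1.098612 - 1 + 3 = 0.9014

0.9014


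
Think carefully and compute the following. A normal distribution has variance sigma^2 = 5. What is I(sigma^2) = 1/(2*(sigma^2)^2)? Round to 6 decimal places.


Fisher information for variance: I(sigma^2) = 1/(2*sigma^4).
sigma^2 = 5, so sigma^4 = 25.
I = 1/(2*25) = 1/50 = 0.020000

0.020000


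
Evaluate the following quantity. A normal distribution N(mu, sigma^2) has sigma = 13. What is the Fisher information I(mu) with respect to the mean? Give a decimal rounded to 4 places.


The Fisher information for the mean of a normal distribution is I(mu) = 1/sigma^2.
sigma = 13, so sigma^2 = 169.
I(mu) = 1/169 = 0.0059

0.0059


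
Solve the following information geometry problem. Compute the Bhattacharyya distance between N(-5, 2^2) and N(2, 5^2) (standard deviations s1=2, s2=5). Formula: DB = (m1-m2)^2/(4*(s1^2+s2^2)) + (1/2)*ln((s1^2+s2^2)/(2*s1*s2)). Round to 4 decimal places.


Bhattacharyya distance between two Gaussians:
DB = (m1-m2)^2/(4*(s1^2+s2^2)) + (1/2)*ln((s1^2+s2^2)/(2*s1*s2)).
(m1-m2)^2 = (-7)^2 = 49.
s1^2+s2^2 = 4 + 25 = 29.
term1 = 49/116 = 0.422414.
term2 = 0.5*ln(29/20.0) = 0.185782.
DB = 0.422414 + 0.185782 = 0.6082

0.6082


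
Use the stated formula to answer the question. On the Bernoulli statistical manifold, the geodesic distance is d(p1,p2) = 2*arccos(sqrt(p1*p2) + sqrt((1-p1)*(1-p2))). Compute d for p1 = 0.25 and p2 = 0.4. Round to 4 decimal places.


Geodesic distance on Bernoulli manifold:
d(p1,p2) = 2*arccos(sqrt(p1*p2) + sqrt((1-p1)*(1-p2))).
sqrt(p1*p2) = sqrt(0.25*0.4) = 0.316228.
sqrt((1-p1)*(1-p2)) = sqrt(0.75*0.6) = 0.67082.
arg = 0.316228 + 0.67082 = 0.987048.
d = 2*arccos(0.987048) = 0.3222

0.3222


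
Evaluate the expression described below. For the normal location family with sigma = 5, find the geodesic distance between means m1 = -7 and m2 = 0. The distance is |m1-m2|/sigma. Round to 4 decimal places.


On the fixed-variance normal subfamily, geodesic distance = |m1-m2|/sigma.
|-7 - 0| = 7.
sigma = 5.
d = 7/5 = 1.4000

1.4000


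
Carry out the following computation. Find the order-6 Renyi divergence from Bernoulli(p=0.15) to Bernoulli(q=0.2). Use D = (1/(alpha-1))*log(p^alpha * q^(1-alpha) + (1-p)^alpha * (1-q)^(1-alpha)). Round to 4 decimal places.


Renyi divergence of order alpha between Bernoulli distributions:
D = (1/(alpha-1))*log(p^alpha * q^(1-alpha) + (1-p)^alpha * (1-q)^(1-alpha)).
alpha = 6, p = 0.15, q = 0.2.
p^alpha * q^(1-alpha) = 0.15^6 * 0.2^-5 = 0.035596.
(1-p)^alpha * (1-q)^(1-alpha) = 0.85^6 * 0.8^-5 = 1.150969.
sum = 0.035596 + 1.150969 = 1.186565.
D = (1/5)*log(1.186565) = 0.0342

0.0342


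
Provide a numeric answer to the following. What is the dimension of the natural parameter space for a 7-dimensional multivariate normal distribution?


Exponential family dimension calculation:
For 7-dim MVN: mean has 7 params, covariance has 7*8/2 = 28 unique entries.
Total dim = 7 + 28 = 35.

35


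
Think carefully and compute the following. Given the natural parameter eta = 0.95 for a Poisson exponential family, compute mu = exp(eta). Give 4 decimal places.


Expectation parameter for Poisson exponential family:
mu = exp(eta).
eta = 0.95.
mu = exp(0.95) = 2.5857

2.5857


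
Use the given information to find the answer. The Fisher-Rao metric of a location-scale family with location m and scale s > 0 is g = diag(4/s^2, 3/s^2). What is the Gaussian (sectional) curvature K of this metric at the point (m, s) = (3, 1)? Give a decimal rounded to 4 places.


The metric has the form g = (A dm^2 + B ds^2)/s^2 with A = 4, B = 3.
Substitute u = sqrt(A/B)*m: g = B*(du^2 + ds^2)/s^2, i.e. B times the
Poincare upper half-plane metric, which has constant Gaussian curvature -1.
Scaling a 2D metric by a constant c divides the Gaussian curvature by c,
so K = -1/B = -1/(3) = -0.3333 everywhere (the point (m, s) = (3, 1) is irrelevant:
the curvature is constant).
The requested Gaussian curvature is K = -0.3333.

-0.3333


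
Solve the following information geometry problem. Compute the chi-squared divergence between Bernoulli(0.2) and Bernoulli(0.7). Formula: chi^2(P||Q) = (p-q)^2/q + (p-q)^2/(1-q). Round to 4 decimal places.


Chi-squared divergence between Bernoulli distributions:
chi^2 = (p-q)^2/q + (p-q)^2/(1-q).
p = 0.2, q = 0.7, p-q = -0.5.
(p-q)^2 = 0.25.
term1 = 0.25/0.7 = 0.357143.
term2 = 0.25/0.3 = 0.833333.
chi^2 = 0.357143 + 0.833333 = 1.1905

1.1905


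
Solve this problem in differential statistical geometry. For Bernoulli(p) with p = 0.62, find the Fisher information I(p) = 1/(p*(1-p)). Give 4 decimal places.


For Bernoulli(p), Fisher information is I(p) = 1/(p*(1-p)).
p = 0.62, 1-p = 0.38.
p*(1-p) = 0.2356.
I(p) = 1/0.2356 = 4.2445

4.2445


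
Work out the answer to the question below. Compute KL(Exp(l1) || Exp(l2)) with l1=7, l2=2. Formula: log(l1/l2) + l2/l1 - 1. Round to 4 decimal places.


KL divergence for exponential family:
KL = log(l1/l2) + l2/l1 - 1.
log(7/2) = 1.252763.
2/7 = 0.285714.
KL = 1.252763 + 0.285714 - 1 = 0.5385

0.5385


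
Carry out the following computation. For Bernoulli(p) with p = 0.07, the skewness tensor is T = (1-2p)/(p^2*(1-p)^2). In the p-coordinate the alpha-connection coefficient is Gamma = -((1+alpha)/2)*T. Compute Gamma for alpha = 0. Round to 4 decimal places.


Skewness (Amari-Chentsov) tensor: T = (1-2p)/(p^2*(1-p)^2).
p = 0.07, 1-2p = 0.86, p^2 = 0.0049, (1-p)^2 = 0.8649.
T = 0.86/(0.0049 * 0.8649) = 202.92543.
In the p-coordinate, Gamma^(alpha) = Gamma^(0) - (alpha/2)*T with Gamma^(0) = (1/2)*g'(p) = -T/2,
so Gamma^(alpha) = -((1+alpha)/2)*T.
alpha = 0, -(1+alpha)/2 = -0.5.
Gamma = -0.5 * 202.92543 = -101.4627

-101.4627


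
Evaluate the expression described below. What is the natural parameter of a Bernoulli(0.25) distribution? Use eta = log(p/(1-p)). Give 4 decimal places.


Natural parameter for Bernoulli: eta = log(p/(1-p)).
p = 0.25, 1-p = 0.75.
p/(1-p) = 0.333333.
eta = log(0.333333) = -1.0986

-1.0986


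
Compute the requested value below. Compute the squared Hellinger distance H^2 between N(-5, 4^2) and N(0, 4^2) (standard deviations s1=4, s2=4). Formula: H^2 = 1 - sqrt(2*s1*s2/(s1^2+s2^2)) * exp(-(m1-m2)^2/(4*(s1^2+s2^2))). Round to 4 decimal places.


Squared Hellinger distance for Gaussians:
H^2 = 1 - sqrt(2*s1*s2/(s1^2+s2^2)) * exp(-(m1-m2)^2/(4*(s1^2+s2^2))).
s1^2 = 16, s2^2 = 16, s1^2+s2^2 = 32.
sqrt(2*4*4/(32)) = 1.0.
(m1-m2)^2 = (-5)^2 = 25.
exp(-25/(4*32)) = exp(-0.195312) = 0.822578.
H^2 = 1 - 1.0*0.822578 = 0.1774

0.1774


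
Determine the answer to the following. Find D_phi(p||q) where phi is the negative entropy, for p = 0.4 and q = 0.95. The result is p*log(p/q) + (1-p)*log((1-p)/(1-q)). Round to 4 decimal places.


Bregman divergence with negative entropy generator:
D = p*log(p/q) + (1-p)*log((1-p)/(1-q)).
p = 0.4, q = 0.95.
p*log(p/q) = 0.4*log(0.4/0.95) = -0.345999.
(1-p)*log((1-p)/(1-q)) = 0.6*log(0.6/0.05) = 1.490944.
D = -0.345999 + 1.490944 = 1.1449

1.1449


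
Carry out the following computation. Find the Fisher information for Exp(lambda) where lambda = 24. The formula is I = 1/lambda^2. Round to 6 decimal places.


Fisher information for exponential: I(lambda) = 1/lambda^2.
lambda = 24, lambda^2 = 576.
I = 1/576 = 0.001736

0.001736


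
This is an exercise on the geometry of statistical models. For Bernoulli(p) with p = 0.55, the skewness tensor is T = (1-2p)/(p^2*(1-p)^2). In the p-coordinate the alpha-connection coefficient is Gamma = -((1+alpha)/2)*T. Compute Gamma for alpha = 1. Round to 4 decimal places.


Skewness (Amari-Chentsov) tensor: T = (1-2p)/(p^2*(1-p)^2).
p = 0.55, 1-2p = -0.1, p^2 = 0.3025, (1-p)^2 = 0.2025.
T = -0.1/(0.3025 * 0.2025) = -1.632486.
In the p-coordinate, Gamma^(alpha) = Gamma^(0) - (alpha/2)*T with Gamma^(0) = (1/2)*g'(p) = -T/2,
so Gamma^(alpha) = -((1+alpha)/2)*T.
alpha = 1, -(1+alpha)/2 = -1.0.
Gamma = -1.0 * -1.632486 = 1.6325

1.6325


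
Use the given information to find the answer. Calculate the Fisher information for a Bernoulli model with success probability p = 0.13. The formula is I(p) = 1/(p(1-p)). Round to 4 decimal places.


For Bernoulli(p), Fisher information is I(p) = 1/(p*(1-p)).
p = 0.13, 1-p = 0.87.
p*(1-p) = 0.1131.
I(p) = 1/0.1131 = 8.8417

8.8417


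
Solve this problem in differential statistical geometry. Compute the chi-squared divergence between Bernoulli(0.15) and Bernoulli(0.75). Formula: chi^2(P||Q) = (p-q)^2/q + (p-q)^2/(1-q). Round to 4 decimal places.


Chi-squared divergence between Bernoulli distributions:
chi^2 = (p-q)^2/q + (p-q)^2/(1-q).
p = 0.15, q = 0.75, p-q = -0.6.
(p-q)^2 = 0.36.
term1 = 0.36/0.75 = 0.48.
term2 = 0.36/0.25 = 1.44.
chi^2 = 0.48 + 1.44 = 1.9200

1.9200


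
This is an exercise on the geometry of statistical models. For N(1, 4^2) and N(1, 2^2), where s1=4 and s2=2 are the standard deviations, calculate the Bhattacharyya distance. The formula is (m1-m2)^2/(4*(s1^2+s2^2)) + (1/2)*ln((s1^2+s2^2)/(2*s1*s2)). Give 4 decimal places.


Bhattacharyya distance between two Gaussians:
DB = (m1-m2)^2/(4*(s1^2+s2^2)) + (1/2)*ln((s1^2+s2^2)/(2*s1*s2)).
(m1-m2)^2 = (0)^2 = 0.
s1^2+s2^2 = 16 + 4 = 20.
term1 = 0/80 = 0.0.
term2 = 0.5*ln(20/16.0) = 0.111572.
DB = 0.0 + 0.111572 = 0.1116

0.1116


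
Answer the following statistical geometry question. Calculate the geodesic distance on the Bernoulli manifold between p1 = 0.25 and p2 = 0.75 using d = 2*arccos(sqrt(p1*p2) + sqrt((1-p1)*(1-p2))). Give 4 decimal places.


Geodesic distance on Bernoulli manifold:
d(p1,p2) = 2*arccos(sqrt(p1*p2) + sqrt((1-p1)*(1-p2))).
sqrt(p1*p2) = sqrt(0.25*0.75) = 0.433013.
sqrt((1-p1)*(1-p2)) = sqrt(0.75*0.25) = 0.433013.
arg = 0.433013 + 0.433013 = 0.866025.
d = 2*arccos(0.866025) = 1.0472

1.0472


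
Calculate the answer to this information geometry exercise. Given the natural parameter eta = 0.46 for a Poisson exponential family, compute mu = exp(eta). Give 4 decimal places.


Expectation parameter for Poisson exponential family:
mu = exp(eta).
eta = 0.46.
mu = exp(0.46) = 1.5841

1.5841


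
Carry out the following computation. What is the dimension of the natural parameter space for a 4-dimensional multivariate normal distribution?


Exponential family dimension calculation:
For 4-dim MVN: mean has 4 params, covariance has 4*5/2 = 10 unique entries.
Total dim = 4 + 10 = 14.

14


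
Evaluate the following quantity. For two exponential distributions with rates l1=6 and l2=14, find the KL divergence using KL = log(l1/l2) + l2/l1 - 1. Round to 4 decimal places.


KL divergence for exponential family:
KL = log(l1/l2) + l2/l1 - 1.
log(6/14) = -0.847298.
14/6 = 2.333333.
KL = -0.847298 + 2.333333 - 1 = 0.4860

0.4860


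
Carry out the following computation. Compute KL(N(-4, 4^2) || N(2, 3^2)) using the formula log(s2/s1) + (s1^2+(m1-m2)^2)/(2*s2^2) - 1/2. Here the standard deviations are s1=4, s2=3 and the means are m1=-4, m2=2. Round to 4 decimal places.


KL divergence between normal distributions:
KL = log(s2/s1) + (s1^2 + (m1-m2)^2)/(2*s2^2) - 1/2.
log(3/4) = -0.287682.
(4^2 + (-4-2)^2)/(2*3^2) = (16 + 36)/18 = 2.888889.
KL = -0.287682 + 2.888889 - 0.5 = 2.1012

2.1012


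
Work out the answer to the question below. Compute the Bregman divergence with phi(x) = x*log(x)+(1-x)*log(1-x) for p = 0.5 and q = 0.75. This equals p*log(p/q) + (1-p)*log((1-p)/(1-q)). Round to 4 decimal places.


Bregman divergence with negative entropy generator:
D = p*log(p/q) + (1-p)*log((1-p)/(1-q)).
p = 0.5, q = 0.75.
p*log(p/q) = 0.5*log(0.5/0.75) = -0.202733.
(1-p)*log((1-p)/(1-q)) = 0.5*log(0.5/0.25) = 0.346574.
D = -0.202733 + 0.346574 = 0.1438

0.1438


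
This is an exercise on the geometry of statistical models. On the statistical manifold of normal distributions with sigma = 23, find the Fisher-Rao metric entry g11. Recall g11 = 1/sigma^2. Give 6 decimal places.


For the 2-parameter normal family, the Fisher metric has:
  g11 = 1/sigma^2, g22 = 2/sigma^2.
sigma = 23, sigma^2 = 529.
g11 = 0.001890

0.001890


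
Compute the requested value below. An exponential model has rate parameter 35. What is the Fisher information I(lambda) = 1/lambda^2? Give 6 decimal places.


Fisher information for exponential: I(lambda) = 1/lambda^2.
lambda = 35, lambda^2 = 1225.
I = 1/1225 = 0.000816

0.000816


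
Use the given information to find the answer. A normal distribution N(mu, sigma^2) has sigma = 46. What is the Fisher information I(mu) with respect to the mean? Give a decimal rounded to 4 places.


The Fisher information for the mean of a normal distribution is I(mu) = 1/sigma^2.
sigma = 46, so sigma^2 = 2116.
I(mu) = 1/2116 = 0.0005

0.0005


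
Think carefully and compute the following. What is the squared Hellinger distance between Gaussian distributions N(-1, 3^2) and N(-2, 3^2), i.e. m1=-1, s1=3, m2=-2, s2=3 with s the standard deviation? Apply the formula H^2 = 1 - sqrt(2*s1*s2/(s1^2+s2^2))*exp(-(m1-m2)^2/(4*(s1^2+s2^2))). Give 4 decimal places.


Squared Hellinger distance for Gaussians:
H^2 = 1 - sqrt(2*s1*s2/(s1^2+s2^2)) * exp(-(m1-m2)^2/(4*(s1^2+s2^2))).
s1^2 = 9, s2^2 = 9, s1^2+s2^2 = 18.
sqrt(2*3*3/(18)) = 1.0.
(m1-m2)^2 = (1)^2 = 1.
exp(-1/(4*18)) = exp(-0.013889) = 0.986207.
H^2 = 1 - 1.0*0.986207 = 0.0138

0.0138


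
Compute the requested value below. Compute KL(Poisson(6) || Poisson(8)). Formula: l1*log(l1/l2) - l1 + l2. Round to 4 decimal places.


KL divergence for Poisson:
KL = l1*log(l1/l2) - l1 + l2.
l1 = 6, l2 = 8.
log(6/8) = -0.287682.
l1*log(l1/l2) = 6 * -0.287682 = -1.726092.
KL = -1.726092 - 6 + 8 = 0.2739

0.2739


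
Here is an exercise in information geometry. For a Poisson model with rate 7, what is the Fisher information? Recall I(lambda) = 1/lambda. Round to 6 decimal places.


Fisher information for Poisson: I(lambda) = 1/lambda.
lambda = 7.
I(lambda) = 1/7 = 0.142857

0.142857


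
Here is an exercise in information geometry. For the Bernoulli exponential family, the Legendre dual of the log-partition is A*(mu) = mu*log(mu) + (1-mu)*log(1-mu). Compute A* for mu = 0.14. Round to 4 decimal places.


Legendre transform for Bernoulli:
A*(mu) = mu*log(mu) + (1-mu)*log(1-mu).
mu = 0.14, 1-mu = 0.86.
mu*log(mu) = 0.14*log(0.14) = -0.275256.
(1-mu)*log(1-mu) = 0.86*log(0.86) = -0.129708.
A* = -0.275256 + -0.129708 = -0.4050

-0.4050


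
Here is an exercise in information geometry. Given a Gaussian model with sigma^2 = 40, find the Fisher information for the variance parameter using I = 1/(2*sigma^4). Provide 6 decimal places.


Fisher information for variance: I(sigma^2) = 1/(2*sigma^4).
sigma^2 = 40, so sigma^4 = 1600.
I = 1/(2*1600) = 1/3200 = 0.000313

0.000313


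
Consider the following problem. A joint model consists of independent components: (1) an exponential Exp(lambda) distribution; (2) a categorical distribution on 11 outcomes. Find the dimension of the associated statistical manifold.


The dimension of a statistical manifold equals the number of free
(independent) real parameters of the model. For a product of independent
blocks the parameter counts add.
- exponential (lambda): 1.
- categorical on 11 outcomes (probabilities sum to 1): 11-1 = 10.
Total = 1 + 10 = 11.
Dimension = 11

11


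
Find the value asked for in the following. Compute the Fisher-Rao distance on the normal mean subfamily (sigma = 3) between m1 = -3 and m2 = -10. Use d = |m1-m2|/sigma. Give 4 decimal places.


On the fixed-variance normal subfamily, geodesic distance = |m1-m2|/sigma.
|-3 - -10| = 7.
sigma = 3.
d = 7/3 = 2.3333

2.3333


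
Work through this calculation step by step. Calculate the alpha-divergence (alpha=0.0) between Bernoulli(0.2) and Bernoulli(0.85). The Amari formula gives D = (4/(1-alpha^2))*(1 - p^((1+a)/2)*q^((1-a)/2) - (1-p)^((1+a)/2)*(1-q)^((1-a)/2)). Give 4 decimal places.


Amari alpha-divergence:
D = (4/(1-alpha^2))*(1 - p^((1+a)/2)*q^((1-a)/2) - (1-p)^((1+a)/2)*(1-q)^((1-a)/2)).
alpha = 0.0, p = 0.2, q = 0.85.
e1 = (1+alpha)/2 = 0.5, e2 = (1-alpha)/2 = 0.5.
t1 = p^e1 * q^e2 = 0.2^0.5 * 0.85^0.5 = 0.412311.
t2 = (1-p)^e1 * (1-q)^e2 = 0.8^0.5 * 0.15^0.5 = 0.34641.
4/(1-alpha^2) = 4.0.
D = 4.0*(1 - 0.412311 - 0.34641) = 0.9651

0.9651


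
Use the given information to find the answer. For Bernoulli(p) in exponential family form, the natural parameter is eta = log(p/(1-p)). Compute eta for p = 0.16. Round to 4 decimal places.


Natural parameter for Bernoulli: eta = log(p/(1-p)).
p = 0.16, 1-p = 0.84.
p/(1-p) = 0.190476.
eta = log(0.190476) = -1.6582

-1.6582
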